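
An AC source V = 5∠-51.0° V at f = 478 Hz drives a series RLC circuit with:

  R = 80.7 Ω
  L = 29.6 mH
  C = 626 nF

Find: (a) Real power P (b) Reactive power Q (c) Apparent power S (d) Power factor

Step 1 — Angular frequency: ω = 2π·f = 2π·478 = 3003 rad/s.
Step 2 — Component impedances:
  R: Z = R = 80.7 Ω
  L: Z = jωL = j·3003·0.0296 = 0 + j88.9 Ω
  C: Z = 1/(jωC) = -j/(ω·C) = 0 - j531.9 Ω
Step 3 — Series combination: Z_total = R + L + C = 80.7 - j443 Ω = 450.3∠-79.7° Ω.
Step 4 — Source phasor: V = 5∠-51.0° V = 3.147 - j3.886 V.
Step 5 — Current: I = V / Z = 0.009742 + j0.005328 A = 0.0111∠28.7° A.
Step 6 — Complex power: S = V·I* = 0.009951 - j0.05462 VA.
Step 7 — Real power: P = Re(S) = 0.009951 W.
Step 8 — Reactive power: Q = Im(S) = -0.05462 VAR.
Step 9 — Apparent power: |S| = 0.05552 VA.
Step 10 — Power factor: PF = P/|S| = 0.1792 (leading).

(a) P = 0.009951 W  (b) Q = -0.05462 VAR  (c) S = 0.05552 VA  (d) PF = 0.1792 (leading)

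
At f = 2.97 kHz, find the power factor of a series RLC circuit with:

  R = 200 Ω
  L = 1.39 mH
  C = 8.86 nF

Step 1 — Angular frequency: ω = 2π·f = 2π·2970 = 1.866e+04 rad/s.
Step 2 — Component impedances:
  R: Z = R = 200 Ω
  L: Z = jωL = j·1.866e+04·0.00139 = 0 + j25.94 Ω
  C: Z = 1/(jωC) = -j/(ω·C) = 0 - j6048 Ω
Step 3 — Series combination: Z_total = R + L + C = 200 - j6022 Ω = 6026∠-88.1° Ω.
Step 4 — Power factor: PF = cos(φ) = Re(Z)/|Z| = 200/6026 = 0.03319.
Step 5 — Type: Im(Z) = -6022 ⇒ leading (phase φ = -88.1°).

PF = 0.03319 (leading, φ = -88.1°)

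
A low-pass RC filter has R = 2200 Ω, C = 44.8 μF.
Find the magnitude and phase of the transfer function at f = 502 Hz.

Step 1 — Angular frequency: ω = 2π·502 = 3154 rad/s.
Step 2 — Transfer function: H(jω) = 1/(1 + jωRC).
Step 3 — Denominator: 1 + jωRC = 1 + j·3154·2200·4.48e-05 = 1 + j310.9.
Step 4 — H = 1.035e-05 - j0.003217.
Step 5 — Magnitude: |H| = 0.003217 (-49.9 dB); phase: φ = -89.8°.

|H| = 0.003217 (-49.9 dB), φ = -89.8°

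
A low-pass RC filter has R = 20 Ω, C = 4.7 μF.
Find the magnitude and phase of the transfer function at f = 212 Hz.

Step 1 — Angular frequency: ω = 2π·212 = 1332 rad/s.
Step 2 — Transfer function: H(jω) = 1/(1 + jωRC).
Step 3 — Denominator: 1 + jωRC = 1 + j·1332·20·4.7e-06 = 1 + j0.1252.
Step 4 — H = 0.9846 - j0.1233.
Step 5 — Magnitude: |H| = 0.9923 (-0.1 dB); phase: φ = -7.1°.

|H| = 0.9923 (-0.1 dB), φ = -7.1°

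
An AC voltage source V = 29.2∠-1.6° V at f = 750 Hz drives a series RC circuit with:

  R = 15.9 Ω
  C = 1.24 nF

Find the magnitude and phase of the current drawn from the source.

Step 1 — Angular frequency: ω = 2π·f = 2π·750 = 4712 rad/s.
Step 2 — Component impedances:
  R: Z = R = 15.9 Ω
  C: Z = 1/(jωC) = -j/(ω·C) = 0 - j1.711e+05 Ω
Step 3 — Series combination: Z_total = R + C = 15.9 - j1.711e+05 Ω = 1.711e+05∠-90.0° Ω.
Step 4 — Source phasor: V = 29.2∠-1.6° V = 29.19 - j0.8153 V.
Step 5 — Ohm's law: I = V / Z_total = (29.19 - j0.8153) / (15.9 - j1.711e+05) = 4.78e-06 + j0.0001706 A.
Step 6 — Convert to polar: |I| = 0.0001706 A, ∠I = 88.4°.

I = 0.0001706∠88.4° A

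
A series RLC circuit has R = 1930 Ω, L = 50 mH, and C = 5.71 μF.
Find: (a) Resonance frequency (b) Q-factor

Step 1 — Resonance condition Im(Z)=0 gives ω₀ = 1/√(LC).
Step 2 — ω₀ = 1/√(0.05·5.71e-06) = 1872 rad/s.
Step 3 — f₀ = ω₀/(2π) = 297.9 Hz.
Step 4 — Series Q: Q = ω₀L/R = 1872·0.05/1930 = 0.04849.

(a) f₀ = 297.9 Hz  (b) Q = 0.04849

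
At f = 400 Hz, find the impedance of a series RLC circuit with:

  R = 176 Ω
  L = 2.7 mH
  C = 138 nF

Step 1 — Angular frequency: ω = 2π·f = 2π·400 = 2513 rad/s.
Step 2 — Component impedances:
  R: Z = R = 176 Ω
  L: Z = jωL = j·2513·0.0027 = 0 + j6.786 Ω
  C: Z = 1/(jωC) = -j/(ω·C) = 0 - j2883 Ω
Step 3 — Series combination: Z_total = R + L + C = 176 - j2876 Ω = 2882∠-86.5° Ω.

Z = 176 - j2876 Ω = 2882∠-86.5° Ω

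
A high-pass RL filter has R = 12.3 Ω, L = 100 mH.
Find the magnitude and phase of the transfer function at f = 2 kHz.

Step 1 — Angular frequency: ω = 2π·2000 = 1.257e+04 rad/s.
Step 2 — Transfer function: H(jω) = jωL/(R + jωL).
Step 3 — Numerator jωL = j·1257; denominator R + jωL = 12.3 + j1257.
Step 4 — H = 0.9999 + j0.009787.
Step 5 — Magnitude: |H| = 1 (-0.0 dB); phase: φ = 0.6°.

|H| = 1 (-0.0 dB), φ = 0.6°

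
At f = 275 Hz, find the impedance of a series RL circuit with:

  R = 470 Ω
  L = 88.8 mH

Step 1 — Angular frequency: ω = 2π·f = 2π·275 = 1728 rad/s.
Step 2 — Component impedances:
  R: Z = R = 470 Ω
  L: Z = jωL = j·1728·0.0888 = 0 + j153.4 Ω
Step 3 — Series combination: Z_total = R + L = 470 + j153.4 Ω = 494.4∠18.1° Ω.

Z = 470 + j153.4 Ω = 494.4∠18.1° Ω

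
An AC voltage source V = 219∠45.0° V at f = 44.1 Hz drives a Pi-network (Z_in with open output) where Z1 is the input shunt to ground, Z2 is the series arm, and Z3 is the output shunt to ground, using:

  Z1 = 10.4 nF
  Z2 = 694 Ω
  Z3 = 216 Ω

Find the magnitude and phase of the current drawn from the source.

Step 1 — Angular frequency: ω = 2π·f = 2π·44.1 = 277.1 rad/s.
Step 2 — Component impedances:
  Z1: Z = 1/(jωC) = -j/(ω·C) = 0 - j3.47e+05 Ω
  Z2: Z = R = 694 Ω
  Z3: Z = R = 216 Ω
Step 3 — With open output, the series arm Z2 and the output shunt Z3 appear in series to ground: Z2 + Z3 = 910 Ω.
Step 4 — Parallel with input shunt Z1: Z_in = Z1 || (Z2 + Z3) = 910 - j2.386 Ω = 910∠-0.2° Ω.
Step 5 — Source phasor: V = 219∠45.0° V = 154.9 + j154.9 V.
Step 6 — Ohm's law: I = V / Z_total = (154.9 + j154.9) / (910 - j2.386) = 0.1697 + j0.1706 A.
Step 7 — Convert to polar: |I| = 0.2407 A, ∠I = 45.2°.

I = 0.2407∠45.2° A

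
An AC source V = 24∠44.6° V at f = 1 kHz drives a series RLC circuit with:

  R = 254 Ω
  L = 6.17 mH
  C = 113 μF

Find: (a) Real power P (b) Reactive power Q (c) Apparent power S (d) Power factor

Step 1 — Angular frequency: ω = 2π·f = 2π·1000 = 6283 rad/s.
Step 2 — Component impedances:
  R: Z = R = 254 Ω
  L: Z = jωL = j·6283·0.00617 = 0 + j38.77 Ω
  C: Z = 1/(jωC) = -j/(ω·C) = 0 - j1.408 Ω
Step 3 — Series combination: Z_total = R + L + C = 254 + j37.36 Ω = 256.7∠8.4° Ω.
Step 4 — Source phasor: V = 24∠44.6° V = 17.09 + j16.85 V.
Step 5 — Current: I = V / Z = 0.0754 + j0.05525 A = 0.09348∠36.2° A.
Step 6 — Complex power: S = V·I* = 2.22 + j0.3265 VA.
Step 7 — Real power: P = Re(S) = 2.22 W.
Step 8 — Reactive power: Q = Im(S) = 0.3265 VAR.
Step 9 — Apparent power: |S| = 2.244 VA.
Step 10 — Power factor: PF = P/|S| = 0.9894 (lagging).

(a) P = 2.22 W  (b) Q = 0.3265 VAR  (c) S = 2.244 VA  (d) PF = 0.9894 (lagging)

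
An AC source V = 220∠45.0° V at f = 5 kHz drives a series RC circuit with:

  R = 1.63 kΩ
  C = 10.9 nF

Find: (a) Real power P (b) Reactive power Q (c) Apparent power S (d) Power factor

Step 1 — Angular frequency: ω = 2π·f = 2π·5000 = 3.142e+04 rad/s.
Step 2 — Component impedances:
  R: Z = R = 1630 Ω
  C: Z = 1/(jωC) = -j/(ω·C) = 0 - j2920 Ω
Step 3 — Series combination: Z_total = R + C = 1630 - j2920 Ω = 3344∠-60.8° Ω.
Step 4 — Source phasor: V = 220∠45.0° V = 155.6 + j155.6 V.
Step 5 — Current: I = V / Z = -0.01795 + j0.06329 A = 0.06578∠105.8° A.
Step 6 — Complex power: S = V·I* = 7.053 - j12.64 VA.
Step 7 — Real power: P = Re(S) = 7.053 W.
Step 8 — Reactive power: Q = Im(S) = -12.64 VAR.
Step 9 — Apparent power: |S| = 14.47 VA.
Step 10 — Power factor: PF = P/|S| = 0.4874 (leading).

(a) P = 7.053 W  (b) Q = -12.64 VAR  (c) S = 14.47 VA  (d) PF = 0.4874 (leading)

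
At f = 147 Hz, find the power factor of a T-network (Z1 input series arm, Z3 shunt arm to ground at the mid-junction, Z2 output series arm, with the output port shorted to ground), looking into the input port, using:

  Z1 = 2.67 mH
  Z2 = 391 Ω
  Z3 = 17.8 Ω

Step 1 — Angular frequency: ω = 2π·f = 2π·147 = 923.6 rad/s.
Step 2 — Component impedances:
  Z1: Z = jωL = j·923.6·0.00267 = 0 + j2.466 Ω
  Z2: Z = R = 391 Ω
  Z3: Z = R = 17.8 Ω
Step 3 — With the output port shorted to ground, the output series arm Z2 runs from the junction to ground; the shunt arm Z3 also runs from the junction to ground. They appear in parallel: Z3 || Z2 = 17.02 Ω.
Step 4 — Series with input arm Z1: Z_in = Z1 + (Z3 || Z2) = 17.02 + j2.466 Ω = 17.2∠8.2° Ω.
Step 5 — Power factor: PF = cos(φ) = Re(Z)/|Z| = 17.025/17.203 = 0.9897.
Step 6 — Type: Im(Z) = 2.466 ⇒ lagging (phase φ = 8.2°).

PF = 0.9897 (lagging, φ = 8.2°)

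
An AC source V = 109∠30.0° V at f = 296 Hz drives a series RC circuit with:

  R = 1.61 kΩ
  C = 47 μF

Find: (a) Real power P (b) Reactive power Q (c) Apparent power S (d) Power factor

Step 1 — Angular frequency: ω = 2π·f = 2π·296 = 1860 rad/s.
Step 2 — Component impedances:
  R: Z = R = 1610 Ω
  C: Z = 1/(jωC) = -j/(ω·C) = 0 - j11.44 Ω
Step 3 — Series combination: Z_total = R + C = 1610 - j11.44 Ω = 1610∠-0.4° Ω.
Step 4 — Source phasor: V = 109∠30.0° V = 94.4 + j54.5 V.
Step 5 — Current: I = V / Z = 0.05839 + j0.03427 A = 0.0677∠30.4° A.
Step 6 — Complex power: S = V·I* = 7.379 - j0.05243 VA.
Step 7 — Real power: P = Re(S) = 7.379 W.
Step 8 — Reactive power: Q = Im(S) = -0.05243 VAR.
Step 9 — Apparent power: |S| = 7.379 VA.
Step 10 — Power factor: PF = P/|S| = 1 (leading).

(a) P = 7.379 W  (b) Q = -0.05243 VAR  (c) S = 7.379 VA  (d) PF = 1 (leading)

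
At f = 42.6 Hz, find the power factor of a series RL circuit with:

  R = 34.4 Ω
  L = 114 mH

Step 1 — Angular frequency: ω = 2π·f = 2π·42.6 = 267.7 rad/s.
Step 2 — Component impedances:
  R: Z = R = 34.4 Ω
  L: Z = jωL = j·267.7·0.114 = 0 + j30.51 Ω
Step 3 — Series combination: Z_total = R + L = 34.4 + j30.51 Ω = 45.98∠41.6° Ω.
Step 4 — Power factor: PF = cos(φ) = Re(Z)/|Z| = 34.4/45.983 = 0.7481.
Step 5 — Type: Im(Z) = 30.51 ⇒ lagging (phase φ = 41.6°).

PF = 0.7481 (lagging, φ = 41.6°)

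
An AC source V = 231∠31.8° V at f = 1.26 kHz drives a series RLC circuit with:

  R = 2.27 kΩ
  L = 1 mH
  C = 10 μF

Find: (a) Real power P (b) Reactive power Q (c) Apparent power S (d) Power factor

Step 1 — Angular frequency: ω = 2π·f = 2π·1260 = 7917 rad/s.
Step 2 — Component impedances:
  R: Z = R = 2270 Ω
  L: Z = jωL = j·7917·0.001 = 0 + j7.917 Ω
  C: Z = 1/(jωC) = -j/(ω·C) = 0 - j12.63 Ω
Step 3 — Series combination: Z_total = R + L + C = 2270 - j4.715 Ω = 2270∠-0.1° Ω.
Step 4 — Source phasor: V = 231∠31.8° V = 196.3 + j121.7 V.
Step 5 — Current: I = V / Z = 0.08638 + j0.0538 A = 0.1018∠31.9° A.
Step 6 — Complex power: S = V·I* = 23.51 - j0.04882 VA.
Step 7 — Real power: P = Re(S) = 23.51 W.
Step 8 — Reactive power: Q = Im(S) = -0.04882 VAR.
Step 9 — Apparent power: |S| = 23.51 VA.
Step 10 — Power factor: PF = P/|S| = 1 (leading).

(a) P = 23.51 W  (b) Q = -0.04882 VAR  (c) S = 23.51 VA  (d) PF = 1 (leading)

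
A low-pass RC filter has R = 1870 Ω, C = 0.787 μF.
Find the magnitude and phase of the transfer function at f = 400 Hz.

Step 1 — Angular frequency: ω = 2π·400 = 2513 rad/s.
Step 2 — Transfer function: H(jω) = 1/(1 + jωRC).
Step 3 — Denominator: 1 + jωRC = 1 + j·2513·1870·7.87e-07 = 1 + j3.699.
Step 4 — H = 0.06812 - j0.2519.
Step 5 — Magnitude: |H| = 0.261 (-11.7 dB); phase: φ = -74.9°.

|H| = 0.261 (-11.7 dB), φ = -74.9°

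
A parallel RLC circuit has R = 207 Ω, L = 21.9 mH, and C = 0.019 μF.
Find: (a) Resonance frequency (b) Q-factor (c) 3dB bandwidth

Step 1 — Resonance: ω₀ = 1/√(LC) = 1/√(0.0219·1.9e-08) = 4.902e+04 rad/s.
Step 2 — f₀ = ω₀/(2π) = 7802 Hz.
Step 3 — Parallel Q: Q = R/(ω₀L) = 207/(4.902e+04·0.0219) = 0.1928.
Step 4 — Bandwidth: Δω = ω₀/Q = 2.543e+05 rad/s; BW = Δω/(2π) = 4.047e+04 Hz.

(a) f₀ = 7802 Hz  (b) Q = 0.1928  (c) BW = 4.047e+04 Hz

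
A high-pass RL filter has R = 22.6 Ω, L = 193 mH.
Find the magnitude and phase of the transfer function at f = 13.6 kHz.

Step 1 — Angular frequency: ω = 2π·1.36e+04 = 8.545e+04 rad/s.
Step 2 — Transfer function: H(jω) = jωL/(R + jωL).
Step 3 — Numerator jωL = j·1.649e+04; denominator R + jωL = 22.6 + j1.649e+04.
Step 4 — H = 1 + j0.00137.
Step 5 — Magnitude: |H| = 1 (-0.0 dB); phase: φ = 0.1°.

|H| = 1 (-0.0 dB), φ = 0.1°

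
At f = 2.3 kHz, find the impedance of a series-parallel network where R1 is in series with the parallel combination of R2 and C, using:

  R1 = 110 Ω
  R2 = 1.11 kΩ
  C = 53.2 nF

Step 1 — Angular frequency: ω = 2π·f = 2π·2300 = 1.445e+04 rad/s.
Step 2 — Component impedances:
  R1: Z = R = 110 Ω
  R2: Z = R = 1110 Ω
  C: Z = 1/(jωC) = -j/(ω·C) = 0 - j1301 Ω
Step 3 — Parallel branch: R2 || C = 1/(1/R2 + 1/C) = 642.3 - j548.1 Ω.
Step 4 — Series with R1: Z_total = R1 + (R2 || C) = 752.3 - j548.1 Ω = 930.8∠-36.1° Ω.

Z = 752.3 - j548.1 Ω = 930.8∠-36.1° Ω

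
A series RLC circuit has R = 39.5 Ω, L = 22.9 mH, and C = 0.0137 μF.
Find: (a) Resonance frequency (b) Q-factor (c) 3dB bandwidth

Step 1 — Resonance: ω₀ = 1/√(LC) = 1/√(0.0229·1.37e-08) = 5.646e+04 rad/s.
Step 2 — f₀ = ω₀/(2π) = 8985 Hz.
Step 3 — Series Q: Q = ω₀L/R = 5.646e+04·0.0229/39.5 = 32.73.
Step 4 — Bandwidth: Δω = ω₀/Q = 1725 rad/s; BW = Δω/(2π) = 274.5 Hz.

(a) f₀ = 8985 Hz  (b) Q = 32.73  (c) BW = 274.5 Hz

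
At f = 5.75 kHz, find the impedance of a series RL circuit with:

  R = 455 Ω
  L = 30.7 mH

Step 1 — Angular frequency: ω = 2π·f = 2π·5750 = 3.613e+04 rad/s.
Step 2 — Component impedances:
  R: Z = R = 455 Ω
  L: Z = jωL = j·3.613e+04·0.0307 = 0 + j1109 Ω
Step 3 — Series combination: Z_total = R + L = 455 + j1109 Ω = 1199∠67.7° Ω.

Z = 455 + j1109 Ω = 1199∠67.7° Ω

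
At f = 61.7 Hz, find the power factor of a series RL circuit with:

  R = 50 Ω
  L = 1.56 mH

Step 1 — Angular frequency: ω = 2π·f = 2π·61.7 = 387.7 rad/s.
Step 2 — Component impedances:
  R: Z = R = 50 Ω
  L: Z = jωL = j·387.7·0.00156 = 0 + j0.6048 Ω
Step 3 — Series combination: Z_total = R + L = 50 + j0.6048 Ω = 50∠0.7° Ω.
Step 4 — Power factor: PF = cos(φ) = Re(Z)/|Z| = 50/50.004 = 0.9999.
Step 5 — Type: Im(Z) = 0.6048 ⇒ lagging (phase φ = 0.7°).

PF = 0.9999 (lagging, φ = 0.7°)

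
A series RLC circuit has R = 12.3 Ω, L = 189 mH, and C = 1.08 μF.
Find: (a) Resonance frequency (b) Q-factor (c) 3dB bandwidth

Step 1 — Resonance: ω₀ = 1/√(LC) = 1/√(0.189·1.08e-06) = 2213 rad/s.
Step 2 — f₀ = ω₀/(2π) = 352.3 Hz.
Step 3 — Series Q: Q = ω₀L/R = 2213·0.189/12.3 = 34.01.
Step 4 — Bandwidth: Δω = ω₀/Q = 65.08 rad/s; BW = Δω/(2π) = 10.36 Hz.

(a) f₀ = 352.3 Hz  (b) Q = 34.01  (c) BW = 10.36 Hz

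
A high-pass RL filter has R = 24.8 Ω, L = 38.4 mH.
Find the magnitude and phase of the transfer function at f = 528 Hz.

Step 1 — Angular frequency: ω = 2π·528 = 3318 rad/s.
Step 2 — Transfer function: H(jω) = jωL/(R + jωL).
Step 3 — Numerator jωL = j·127.4; denominator R + jωL = 24.8 + j127.4.
Step 4 — H = 0.9635 + j0.1876.
Step 5 — Magnitude: |H| = 0.9816 (-0.2 dB); phase: φ = 11.0°.

|H| = 0.9816 (-0.2 dB), φ = 11.0°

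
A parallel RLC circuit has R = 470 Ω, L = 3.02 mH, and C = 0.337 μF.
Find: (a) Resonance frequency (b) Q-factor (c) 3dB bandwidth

Step 1 — Resonance: ω₀ = 1/√(LC) = 1/√(0.00302·3.37e-07) = 3.135e+04 rad/s.
Step 2 — f₀ = ω₀/(2π) = 4989 Hz.
Step 3 — Parallel Q: Q = R/(ω₀L) = 470/(3.135e+04·0.00302) = 4.965.
Step 4 — Bandwidth: Δω = ω₀/Q = 6314 rad/s; BW = Δω/(2π) = 1005 Hz.

(a) f₀ = 4989 Hz  (b) Q = 4.965  (c) BW = 1005 Hz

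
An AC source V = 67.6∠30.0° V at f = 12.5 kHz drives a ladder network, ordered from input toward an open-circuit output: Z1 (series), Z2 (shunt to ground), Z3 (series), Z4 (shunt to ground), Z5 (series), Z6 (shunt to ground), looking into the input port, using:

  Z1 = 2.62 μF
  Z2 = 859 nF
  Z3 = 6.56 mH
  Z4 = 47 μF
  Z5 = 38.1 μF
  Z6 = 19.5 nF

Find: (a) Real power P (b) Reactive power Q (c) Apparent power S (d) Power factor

Step 1 — Angular frequency: ω = 2π·f = 2π·1.25e+04 = 7.854e+04 rad/s.
Step 2 — Component impedances:
  Z1: Z = 1/(jωC) = -j/(ω·C) = 0 - j4.86 Ω
  Z2: Z = 1/(jωC) = -j/(ω·C) = 0 - j14.82 Ω
  Z3: Z = jωL = j·7.854e+04·0.00656 = 0 + j515.2 Ω
  Z4: Z = 1/(jωC) = -j/(ω·C) = 0 - j0.2709 Ω
  Z5: Z = 1/(jωC) = -j/(ω·C) = 0 - j0.3342 Ω
  Z6: Z = 1/(jωC) = -j/(ω·C) = 0 - j652.9 Ω
Step 3 — Ladder network (open output): work backward from the far end, alternating series and parallel combinations. Z_in = 0 - j20.12 Ω = 20.12∠-90.0° Ω.
Step 4 — Source phasor: V = 67.6∠30.0° V = 58.54 + j33.8 V.
Step 5 — Current: I = V / Z = -1.68 + j2.91 A = 3.36∠120.0° A.
Step 6 — Complex power: S = V·I* = 0 - j227.1 VA.
Step 7 — Real power: P = Re(S) = 0 W.
Step 8 — Reactive power: Q = Im(S) = -227.1 VAR.
Step 9 — Apparent power: |S| = 227.1 VA.
Step 10 — Power factor: PF = P/|S| = 0 (leading).

(a) P = 0 W  (b) Q = -227.1 VAR  (c) S = 227.1 VA  (d) PF = 0 (leading)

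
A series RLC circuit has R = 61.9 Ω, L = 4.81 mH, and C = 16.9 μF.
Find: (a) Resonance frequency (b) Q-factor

Step 1 — Resonance condition Im(Z)=0 gives ω₀ = 1/√(LC).
Step 2 — ω₀ = 1/√(0.00481·1.69e-05) = 3507 rad/s.
Step 3 — f₀ = ω₀/(2π) = 558.2 Hz.
Step 4 — Series Q: Q = ω₀L/R = 3507·0.00481/61.9 = 0.2725.

(a) f₀ = 558.2 Hz  (b) Q = 0.2725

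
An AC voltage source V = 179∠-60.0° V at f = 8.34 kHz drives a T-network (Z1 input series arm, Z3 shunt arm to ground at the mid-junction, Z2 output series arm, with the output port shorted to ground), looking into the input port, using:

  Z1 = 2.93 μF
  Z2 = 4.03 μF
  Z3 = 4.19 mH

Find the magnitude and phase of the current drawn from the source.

Step 1 — Angular frequency: ω = 2π·f = 2π·8340 = 5.24e+04 rad/s.
Step 2 — Component impedances:
  Z1: Z = 1/(jωC) = -j/(ω·C) = 0 - j6.513 Ω
  Z2: Z = 1/(jωC) = -j/(ω·C) = 0 - j4.735 Ω
  Z3: Z = jωL = j·5.24e+04·0.00419 = 0 + j219.6 Ω
Step 3 — With the output port shorted to ground, the output series arm Z2 runs from the junction to ground; the shunt arm Z3 also runs from the junction to ground. They appear in parallel: Z3 || Z2 = 0 - j4.84 Ω.
Step 4 — Series with input arm Z1: Z_in = Z1 + (Z3 || Z2) = 0 - j11.35 Ω = 11.35∠-90.0° Ω.
Step 5 — Source phasor: V = 179∠-60.0° V = 89.5 - j155 V.
Step 6 — Ohm's law: I = V / Z_total = (89.5 - j155) / (0 - j11.35) = 13.65 + j7.884 A.
Step 7 — Convert to polar: |I| = 15.77 A, ∠I = 30.0°.

I = 15.77∠30.0° A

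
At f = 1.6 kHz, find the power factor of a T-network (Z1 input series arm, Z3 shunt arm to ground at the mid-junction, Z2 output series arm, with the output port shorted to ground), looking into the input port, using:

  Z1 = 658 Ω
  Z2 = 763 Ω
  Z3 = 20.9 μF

Step 1 — Angular frequency: ω = 2π·f = 2π·1600 = 1.005e+04 rad/s.
Step 2 — Component impedances:
  Z1: Z = R = 658 Ω
  Z2: Z = R = 763 Ω
  Z3: Z = 1/(jωC) = -j/(ω·C) = 0 - j4.759 Ω
Step 3 — With the output port shorted to ground, the output series arm Z2 runs from the junction to ground; the shunt arm Z3 also runs from the junction to ground. They appear in parallel: Z3 || Z2 = 0.02969 - j4.759 Ω.
Step 4 — Series with input arm Z1: Z_in = Z1 + (Z3 || Z2) = 658 - j4.759 Ω = 658∠-0.4° Ω.
Step 5 — Power factor: PF = cos(φ) = Re(Z)/|Z| = 658/658 = 1.
Step 6 — Type: Im(Z) = -4.759 ⇒ leading (phase φ = -0.4°).

PF = 1 (leading, φ = -0.4°)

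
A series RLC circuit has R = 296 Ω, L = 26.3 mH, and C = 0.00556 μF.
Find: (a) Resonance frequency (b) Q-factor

Step 1 — Resonance condition Im(Z)=0 gives ω₀ = 1/√(LC).
Step 2 — ω₀ = 1/√(0.0263·5.56e-09) = 8.27e+04 rad/s.
Step 3 — f₀ = ω₀/(2π) = 1.316e+04 Hz.
Step 4 — Series Q: Q = ω₀L/R = 8.27e+04·0.0263/296 = 7.348.

(a) f₀ = 1.316e+04 Hz  (b) Q = 7.348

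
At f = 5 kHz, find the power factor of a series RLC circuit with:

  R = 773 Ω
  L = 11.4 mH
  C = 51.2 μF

Step 1 — Angular frequency: ω = 2π·f = 2π·5000 = 3.142e+04 rad/s.
Step 2 — Component impedances:
  R: Z = R = 773 Ω
  L: Z = jωL = j·3.142e+04·0.0114 = 0 + j358.1 Ω
  C: Z = 1/(jωC) = -j/(ω·C) = 0 - j0.6217 Ω
Step 3 — Series combination: Z_total = R + L + C = 773 + j357.5 Ω = 851.7∠24.8° Ω.
Step 4 — Power factor: PF = cos(φ) = Re(Z)/|Z| = 773/851.7 = 0.9076.
Step 5 — Type: Im(Z) = 357.5 ⇒ lagging (phase φ = 24.8°).

PF = 0.9076 (lagging, φ = 24.8°)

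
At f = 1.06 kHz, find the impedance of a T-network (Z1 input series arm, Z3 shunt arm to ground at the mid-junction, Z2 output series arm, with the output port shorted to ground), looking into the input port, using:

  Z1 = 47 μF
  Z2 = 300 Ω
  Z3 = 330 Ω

Step 1 — Angular frequency: ω = 2π·f = 2π·1060 = 6660 rad/s.
Step 2 — Component impedances:
  Z1: Z = 1/(jωC) = -j/(ω·C) = 0 - j3.195 Ω
  Z2: Z = R = 300 Ω
  Z3: Z = R = 330 Ω
Step 3 — With the output port shorted to ground, the output series arm Z2 runs from the junction to ground; the shunt arm Z3 also runs from the junction to ground. They appear in parallel: Z3 || Z2 = 157.1 Ω.
Step 4 — Series with input arm Z1: Z_in = Z1 + (Z3 || Z2) = 157.1 - j3.195 Ω = 157.2∠-1.2° Ω.

Z = 157.1 - j3.195 Ω = 157.2∠-1.2° Ω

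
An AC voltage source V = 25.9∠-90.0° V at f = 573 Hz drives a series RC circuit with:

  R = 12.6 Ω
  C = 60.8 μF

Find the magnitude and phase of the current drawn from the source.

Step 1 — Angular frequency: ω = 2π·f = 2π·573 = 3600 rad/s.
Step 2 — Component impedances:
  R: Z = R = 12.6 Ω
  C: Z = 1/(jωC) = -j/(ω·C) = 0 - j4.568 Ω
Step 3 — Series combination: Z_total = R + C = 12.6 - j4.568 Ω = 13.4∠-19.9° Ω.
Step 4 — Source phasor: V = 25.9∠-90.0° V = 0 - j25.9 V.
Step 5 — Ohm's law: I = V / Z_total = (0 - j25.9) / (12.6 - j4.568) = 0.6587 - j1.817 A.
Step 6 — Convert to polar: |I| = 1.932 A, ∠I = -70.1°.

I = 1.932∠-70.1° A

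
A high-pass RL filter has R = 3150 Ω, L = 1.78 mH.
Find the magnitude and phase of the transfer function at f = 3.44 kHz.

Step 1 — Angular frequency: ω = 2π·3440 = 2.161e+04 rad/s.
Step 2 — Transfer function: H(jω) = jωL/(R + jωL).
Step 3 — Numerator jωL = j·38.47; denominator R + jωL = 3150 + j38.47.
Step 4 — H = 0.0001492 + j0.01221.
Step 5 — Magnitude: |H| = 0.01221 (-38.3 dB); phase: φ = 89.3°.

|H| = 0.01221 (-38.3 dB), φ = 89.3°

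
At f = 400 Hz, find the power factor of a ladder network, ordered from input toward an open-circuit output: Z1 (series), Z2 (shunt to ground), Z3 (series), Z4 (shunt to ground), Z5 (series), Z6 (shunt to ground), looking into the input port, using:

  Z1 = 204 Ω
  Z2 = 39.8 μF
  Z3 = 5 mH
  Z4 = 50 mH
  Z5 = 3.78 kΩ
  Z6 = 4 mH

Step 1 — Angular frequency: ω = 2π·f = 2π·400 = 2513 rad/s.
Step 2 — Component impedances:
  Z1: Z = R = 204 Ω
  Z2: Z = 1/(jωC) = -j/(ω·C) = 0 - j9.997 Ω
  Z3: Z = jωL = j·2513·0.005 = 0 + j12.57 Ω
  Z4: Z = jωL = j·2513·0.05 = 0 + j125.7 Ω
  Z5: Z = R = 3780 Ω
  Z6: Z = jωL = j·2513·0.004 = 0 + j10.05 Ω
Step 3 — Ladder network (open output): work backward from the far end, alternating series and parallel combinations. Z_in = 204 - j10.78 Ω = 204.3∠-3.0° Ω.
Step 4 — Power factor: PF = cos(φ) = Re(Z)/|Z| = 204.03/204.31 = 0.9986.
Step 5 — Type: Im(Z) = -10.78 ⇒ leading (phase φ = -3.0°).

PF = 0.9986 (leading, φ = -3.0°)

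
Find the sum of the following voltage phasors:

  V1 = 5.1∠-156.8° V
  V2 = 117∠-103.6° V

Step 1 — Convert each phasor to rectangular form:
  V1 = 5.1·(cos(-156.8°) + j·sin(-156.8°)) = -4.688 - j2.009 V
  V2 = 117·(cos(-103.6°) + j·sin(-103.6°)) = -27.51 - j113.7 V
Step 2 — Sum components: V_total = -32.2 - j115.7 V.
Step 3 — Convert to polar: |V_total| = 120.1 V, ∠V_total = -105.5°.

V_total = 120.1∠-105.5° V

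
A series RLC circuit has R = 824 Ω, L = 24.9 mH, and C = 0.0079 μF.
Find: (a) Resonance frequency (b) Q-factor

Step 1 — Resonance condition Im(Z)=0 gives ω₀ = 1/√(LC).
Step 2 — ω₀ = 1/√(0.0249·7.9e-09) = 7.13e+04 rad/s.
Step 3 — f₀ = ω₀/(2π) = 1.135e+04 Hz.
Step 4 — Series Q: Q = ω₀L/R = 7.13e+04·0.0249/824 = 2.155.

(a) f₀ = 1.135e+04 Hz  (b) Q = 2.155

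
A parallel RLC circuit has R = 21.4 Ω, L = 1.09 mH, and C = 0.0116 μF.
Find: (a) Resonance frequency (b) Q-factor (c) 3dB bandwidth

Step 1 — Resonance: ω₀ = 1/√(LC) = 1/√(0.00109·1.16e-08) = 2.812e+05 rad/s.
Step 2 — f₀ = ω₀/(2π) = 4.476e+04 Hz.
Step 3 — Parallel Q: Q = R/(ω₀L) = 21.4/(2.812e+05·0.00109) = 0.06981.
Step 4 — Bandwidth: Δω = ω₀/Q = 4.028e+06 rad/s; BW = Δω/(2π) = 6.411e+05 Hz.

(a) f₀ = 4.476e+04 Hz  (b) Q = 0.06981  (c) BW = 6.411e+05 Hz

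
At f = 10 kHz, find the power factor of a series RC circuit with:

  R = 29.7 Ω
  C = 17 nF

Step 1 — Angular frequency: ω = 2π·f = 2π·1e+04 = 6.283e+04 rad/s.
Step 2 — Component impedances:
  R: Z = R = 29.7 Ω
  C: Z = 1/(jωC) = -j/(ω·C) = 0 - j936.2 Ω
Step 3 — Series combination: Z_total = R + C = 29.7 - j936.2 Ω = 936.7∠-88.2° Ω.
Step 4 — Power factor: PF = cos(φ) = Re(Z)/|Z| = 29.7/936.7 = 0.03171.
Step 5 — Type: Im(Z) = -936.2 ⇒ leading (phase φ = -88.2°).

PF = 0.03171 (leading, φ = -88.2°)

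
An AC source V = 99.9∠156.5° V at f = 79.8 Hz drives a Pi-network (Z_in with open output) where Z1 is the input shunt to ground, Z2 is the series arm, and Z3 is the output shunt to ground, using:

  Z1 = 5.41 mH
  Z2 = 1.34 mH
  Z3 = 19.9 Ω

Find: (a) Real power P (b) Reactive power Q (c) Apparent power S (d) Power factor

Step 1 — Angular frequency: ω = 2π·f = 2π·79.8 = 501.4 rad/s.
Step 2 — Component impedances:
  Z1: Z = jωL = j·501.4·0.00541 = 0 + j2.713 Ω
  Z2: Z = jωL = j·501.4·0.00134 = 0 + j0.6719 Ω
  Z3: Z = R = 19.9 Ω
Step 3 — With open output, the series arm Z2 and the output shunt Z3 appear in series to ground: Z2 + Z3 = 19.9 + j0.6719 Ω.
Step 4 — Parallel with input shunt Z1: Z_in = Z1 || (Z2 + Z3) = 0.3594 + j2.651 Ω = 2.676∠82.3° Ω.
Step 5 — Source phasor: V = 99.9∠156.5° V = -91.61 + j39.84 V.
Step 6 — Current: I = V / Z = 10.15 + j35.93 A = 37.34∠74.2° A.
Step 7 — Complex power: S = V·I* = 500.9 + j3696 VA.
Step 8 — Real power: P = Re(S) = 500.9 W.
Step 9 — Reactive power: Q = Im(S) = 3696 VAR.
Step 10 — Apparent power: |S| = 3730 VA.
Step 11 — Power factor: PF = P/|S| = 0.1343 (lagging).

(a) P = 500.9 W  (b) Q = 3696 VAR  (c) S = 3730 VA  (d) PF = 0.1343 (lagging)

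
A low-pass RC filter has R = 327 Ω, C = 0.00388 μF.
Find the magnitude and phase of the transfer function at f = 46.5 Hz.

Step 1 — Angular frequency: ω = 2π·46.5 = 292.2 rad/s.
Step 2 — Transfer function: H(jω) = 1/(1 + jωRC).
Step 3 — Denominator: 1 + jωRC = 1 + j·292.2·327·3.88e-09 = 1 + j0.0003707.
Step 4 — H = 1 - j0.0003707.
Step 5 — Magnitude: |H| = 1 (-0.0 dB); phase: φ = -0.0°.

|H| = 1 (-0.0 dB), φ = -0.0°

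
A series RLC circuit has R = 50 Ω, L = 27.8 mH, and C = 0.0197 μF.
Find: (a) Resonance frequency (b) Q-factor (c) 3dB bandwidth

Step 1 — Resonance condition Im(Z)=0 gives ω₀ = 1/√(LC).
Step 2 — ω₀ = 1/√(0.0278·1.97e-08) = 4.273e+04 rad/s.
Step 3 — f₀ = ω₀/(2π) = 6801 Hz.
Step 4 — Series Q: Q = ω₀L/R = 4.273e+04·0.0278/50 = 23.76.
Step 5 — 3dB bandwidth: Δω = ω₀/Q = 1799 rad/s; BW = Δω/(2π) = 286.2 Hz.

(a) f₀ = 6801 Hz  (b) Q = 23.76  (c) BW = 286.2 Hz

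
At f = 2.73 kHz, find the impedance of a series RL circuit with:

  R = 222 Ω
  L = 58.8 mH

Step 1 — Angular frequency: ω = 2π·f = 2π·2730 = 1.715e+04 rad/s.
Step 2 — Component impedances:
  R: Z = R = 222 Ω
  L: Z = jωL = j·1.715e+04·0.0588 = 0 + j1009 Ω
Step 3 — Series combination: Z_total = R + L = 222 + j1009 Ω = 1033∠77.6° Ω.

Z = 222 + j1009 Ω = 1033∠77.6° Ω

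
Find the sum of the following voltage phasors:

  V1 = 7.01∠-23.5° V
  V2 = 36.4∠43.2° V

Step 1 — Convert each phasor to rectangular form:
  V1 = 7.01·(cos(-23.5°) + j·sin(-23.5°)) = 6.429 - j2.795 V
  V2 = 36.4·(cos(43.2°) + j·sin(43.2°)) = 26.53 + j24.92 V
Step 2 — Sum components: V_total = 32.96 + j22.12 V.
Step 3 — Convert to polar: |V_total| = 39.7 V, ∠V_total = 33.9°.

V_total = 39.7∠33.9° V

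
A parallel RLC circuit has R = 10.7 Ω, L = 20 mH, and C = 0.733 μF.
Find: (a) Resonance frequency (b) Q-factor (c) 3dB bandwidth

Step 1 — Resonance: ω₀ = 1/√(LC) = 1/√(0.02·7.33e-07) = 8259 rad/s.
Step 2 — f₀ = ω₀/(2π) = 1314 Hz.
Step 3 — Parallel Q: Q = R/(ω₀L) = 10.7/(8259·0.02) = 0.06478.
Step 4 — Bandwidth: Δω = ω₀/Q = 1.275e+05 rad/s; BW = Δω/(2π) = 2.029e+04 Hz.

(a) f₀ = 1314 Hz  (b) Q = 0.06478  (c) BW = 2.029e+04 Hz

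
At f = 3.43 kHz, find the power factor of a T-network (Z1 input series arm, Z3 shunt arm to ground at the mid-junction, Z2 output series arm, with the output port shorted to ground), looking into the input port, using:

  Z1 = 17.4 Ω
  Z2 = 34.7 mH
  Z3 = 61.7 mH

Step 1 — Angular frequency: ω = 2π·f = 2π·3430 = 2.155e+04 rad/s.
Step 2 — Component impedances:
  Z1: Z = R = 17.4 Ω
  Z2: Z = jωL = j·2.155e+04·0.0347 = 0 + j747.8 Ω
  Z3: Z = jωL = j·2.155e+04·0.0617 = 0 + j1330 Ω
Step 3 — With the output port shorted to ground, the output series arm Z2 runs from the junction to ground; the shunt arm Z3 also runs from the junction to ground. They appear in parallel: Z3 || Z2 = 0 + j478.6 Ω.
Step 4 — Series with input arm Z1: Z_in = Z1 + (Z3 || Z2) = 17.4 + j478.6 Ω = 479∠87.9° Ω.
Step 5 — Power factor: PF = cos(φ) = Re(Z)/|Z| = 17.4/479 = 0.03633.
Step 6 — Type: Im(Z) = 478.6 ⇒ lagging (phase φ = 87.9°).

PF = 0.03633 (lagging, φ = 87.9°)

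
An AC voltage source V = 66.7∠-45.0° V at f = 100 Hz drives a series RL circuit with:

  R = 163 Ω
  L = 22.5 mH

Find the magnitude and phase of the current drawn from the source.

Step 1 — Angular frequency: ω = 2π·f = 2π·100 = 628.3 rad/s.
Step 2 — Component impedances:
  R: Z = R = 163 Ω
  L: Z = jωL = j·628.3·0.0225 = 0 + j14.14 Ω
Step 3 — Series combination: Z_total = R + L = 163 + j14.14 Ω = 163.6∠5.0° Ω.
Step 4 — Source phasor: V = 66.7∠-45.0° V = 47.16 - j47.16 V.
Step 5 — Ohm's law: I = V / Z_total = (47.16 - j47.16) / (163 + j14.14) = 0.2623 - j0.3121 A.
Step 6 — Convert to polar: |I| = 0.4077 A, ∠I = -50.0°.

I = 0.4077∠-50.0° A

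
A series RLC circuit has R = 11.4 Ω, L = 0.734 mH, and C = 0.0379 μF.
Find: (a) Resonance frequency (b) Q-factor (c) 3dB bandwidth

Step 1 — Resonance condition Im(Z)=0 gives ω₀ = 1/√(LC).
Step 2 — ω₀ = 1/√(0.000734·3.79e-08) = 1.896e+05 rad/s.
Step 3 — f₀ = ω₀/(2π) = 3.018e+04 Hz.
Step 4 — Series Q: Q = ω₀L/R = 1.896e+05·0.000734/11.4 = 12.21.
Step 5 — 3dB bandwidth: Δω = ω₀/Q = 1.553e+04 rad/s; BW = Δω/(2π) = 2472 Hz.

(a) f₀ = 3.018e+04 Hz  (b) Q = 12.21  (c) BW = 2472 Hz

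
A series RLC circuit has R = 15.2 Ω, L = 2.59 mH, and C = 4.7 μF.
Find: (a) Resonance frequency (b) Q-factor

Step 1 — Resonance condition Im(Z)=0 gives ω₀ = 1/√(LC).
Step 2 — ω₀ = 1/√(0.00259·4.7e-06) = 9064 rad/s.
Step 3 — f₀ = ω₀/(2π) = 1443 Hz.
Step 4 — Series Q: Q = ω₀L/R = 9064·0.00259/15.2 = 1.544.

(a) f₀ = 1443 Hz  (b) Q = 1.544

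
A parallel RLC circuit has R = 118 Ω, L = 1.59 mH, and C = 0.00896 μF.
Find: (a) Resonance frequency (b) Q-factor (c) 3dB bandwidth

Step 1 — Resonance: ω₀ = 1/√(LC) = 1/√(0.00159·8.96e-09) = 2.649e+05 rad/s.
Step 2 — f₀ = ω₀/(2π) = 4.217e+04 Hz.
Step 3 — Parallel Q: Q = R/(ω₀L) = 118/(2.649e+05·0.00159) = 0.2801.
Step 4 — Bandwidth: Δω = ω₀/Q = 9.458e+05 rad/s; BW = Δω/(2π) = 1.505e+05 Hz.

(a) f₀ = 4.217e+04 Hz  (b) Q = 0.2801  (c) BW = 1.505e+05 Hz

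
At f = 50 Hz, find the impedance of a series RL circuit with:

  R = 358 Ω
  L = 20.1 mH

Step 1 — Angular frequency: ω = 2π·f = 2π·50 = 314.2 rad/s.
Step 2 — Component impedances:
  R: Z = R = 358 Ω
  L: Z = jωL = j·314.2·0.0201 = 0 + j6.315 Ω
Step 3 — Series combination: Z_total = R + L = 358 + j6.315 Ω = 358.1∠1.0° Ω.

Z = 358 + j6.315 Ω = 358.1∠1.0° Ω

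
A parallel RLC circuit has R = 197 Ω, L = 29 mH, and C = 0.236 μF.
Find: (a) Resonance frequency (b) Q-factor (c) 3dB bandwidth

Step 1 — Resonance: ω₀ = 1/√(LC) = 1/√(0.029·2.36e-07) = 1.209e+04 rad/s.
Step 2 — f₀ = ω₀/(2π) = 1924 Hz.
Step 3 — Parallel Q: Q = R/(ω₀L) = 197/(1.209e+04·0.029) = 0.562.
Step 4 — Bandwidth: Δω = ω₀/Q = 2.151e+04 rad/s; BW = Δω/(2π) = 3423 Hz.

(a) f₀ = 1924 Hz  (b) Q = 0.562  (c) BW = 3423 Hz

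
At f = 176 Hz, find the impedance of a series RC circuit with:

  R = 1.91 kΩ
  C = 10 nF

Step 1 — Angular frequency: ω = 2π·f = 2π·176 = 1106 rad/s.
Step 2 — Component impedances:
  R: Z = R = 1910 Ω
  C: Z = 1/(jωC) = -j/(ω·C) = 0 - j9.043e+04 Ω
Step 3 — Series combination: Z_total = R + C = 1910 - j9.043e+04 Ω = 9.045e+04∠-88.8° Ω.

Z = 1910 - j9.043e+04 Ω = 9.045e+04∠-88.8° Ω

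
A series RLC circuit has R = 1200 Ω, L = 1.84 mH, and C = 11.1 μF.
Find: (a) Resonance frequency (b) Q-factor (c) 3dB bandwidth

Step 1 — Resonance condition Im(Z)=0 gives ω₀ = 1/√(LC).
Step 2 — ω₀ = 1/√(0.00184·1.11e-05) = 6997 rad/s.
Step 3 — f₀ = ω₀/(2π) = 1114 Hz.
Step 4 — Series Q: Q = ω₀L/R = 6997·0.00184/1200 = 0.01073.
Step 5 — 3dB bandwidth: Δω = ω₀/Q = 6.522e+05 rad/s; BW = Δω/(2π) = 1.038e+05 Hz.

(a) f₀ = 1114 Hz  (b) Q = 0.01073  (c) BW = 1.038e+05 Hz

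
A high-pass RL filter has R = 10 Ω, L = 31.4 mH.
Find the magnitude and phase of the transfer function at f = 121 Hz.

Step 1 — Angular frequency: ω = 2π·121 = 760.3 rad/s.
Step 2 — Transfer function: H(jω) = jωL/(R + jωL).
Step 3 — Numerator jωL = j·23.87; denominator R + jωL = 10 + j23.87.
Step 4 — H = 0.8507 + j0.3564.
Step 5 — Magnitude: |H| = 0.9223 (-0.7 dB); phase: φ = 22.7°.

|H| = 0.9223 (-0.7 dB), φ = 22.7°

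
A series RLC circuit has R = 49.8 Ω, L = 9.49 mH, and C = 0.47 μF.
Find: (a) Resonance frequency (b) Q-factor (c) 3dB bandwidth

Step 1 — Resonance: ω₀ = 1/√(LC) = 1/√(0.00949·4.7e-07) = 1.497e+04 rad/s.
Step 2 — f₀ = ω₀/(2π) = 2383 Hz.
Step 3 — Series Q: Q = ω₀L/R = 1.497e+04·0.00949/49.8 = 2.853.
Step 4 — Bandwidth: Δω = ω₀/Q = 5248 rad/s; BW = Δω/(2π) = 835.2 Hz.

(a) f₀ = 2383 Hz  (b) Q = 2.853  (c) BW = 835.2 Hz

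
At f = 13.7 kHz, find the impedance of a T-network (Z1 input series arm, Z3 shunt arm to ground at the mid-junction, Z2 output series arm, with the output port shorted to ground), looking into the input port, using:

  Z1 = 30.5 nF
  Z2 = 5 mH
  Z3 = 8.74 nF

Step 1 — Angular frequency: ω = 2π·f = 2π·1.37e+04 = 8.608e+04 rad/s.
Step 2 — Component impedances:
  Z1: Z = 1/(jωC) = -j/(ω·C) = 0 - j380.9 Ω
  Z2: Z = jωL = j·8.608e+04·0.005 = 0 + j430.4 Ω
  Z3: Z = 1/(jωC) = -j/(ω·C) = 0 - j1329 Ω
Step 3 — With the output port shorted to ground, the output series arm Z2 runs from the junction to ground; the shunt arm Z3 also runs from the junction to ground. They appear in parallel: Z3 || Z2 = 0 + j636.5 Ω.
Step 4 — Series with input arm Z1: Z_in = Z1 + (Z3 || Z2) = 0 + j255.6 Ω = 255.6∠90.0° Ω.

Z = 0 + j255.6 Ω = 255.6∠90.0° Ω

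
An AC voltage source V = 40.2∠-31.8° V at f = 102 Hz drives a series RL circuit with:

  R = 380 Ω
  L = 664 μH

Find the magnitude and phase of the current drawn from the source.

Step 1 — Angular frequency: ω = 2π·f = 2π·102 = 640.9 rad/s.
Step 2 — Component impedances:
  R: Z = R = 380 Ω
  L: Z = jωL = j·640.9·0.000664 = 0 + j0.4255 Ω
Step 3 — Series combination: Z_total = R + L = 380 + j0.4255 Ω = 380∠0.1° Ω.
Step 4 — Source phasor: V = 40.2∠-31.8° V = 34.17 - j21.18 V.
Step 5 — Ohm's law: I = V / Z_total = (34.17 - j21.18) / (380 + j0.4255) = 0.08985 - j0.05585 A.
Step 6 — Convert to polar: |I| = 0.1058 A, ∠I = -31.9°.

I = 0.1058∠-31.9° A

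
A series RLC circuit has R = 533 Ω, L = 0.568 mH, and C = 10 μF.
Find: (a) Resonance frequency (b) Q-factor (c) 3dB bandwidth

Step 1 — Resonance: ω₀ = 1/√(LC) = 1/√(0.000568·1e-05) = 1.327e+04 rad/s.
Step 2 — f₀ = ω₀/(2π) = 2112 Hz.
Step 3 — Series Q: Q = ω₀L/R = 1.327e+04·0.000568/533 = 0.01414.
Step 4 — Bandwidth: Δω = ω₀/Q = 9.384e+05 rad/s; BW = Δω/(2π) = 1.493e+05 Hz.

(a) f₀ = 2112 Hz  (b) Q = 0.01414  (c) BW = 1.493e+05 Hz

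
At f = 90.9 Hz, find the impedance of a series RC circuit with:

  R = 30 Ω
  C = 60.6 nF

Step 1 — Angular frequency: ω = 2π·f = 2π·90.9 = 571.1 rad/s.
Step 2 — Component impedances:
  R: Z = R = 30 Ω
  C: Z = 1/(jωC) = -j/(ω·C) = 0 - j2.889e+04 Ω
Step 3 — Series combination: Z_total = R + C = 30 - j2.889e+04 Ω = 2.889e+04∠-89.9° Ω.

Z = 30 - j2.889e+04 Ω = 2.889e+04∠-89.9° Ω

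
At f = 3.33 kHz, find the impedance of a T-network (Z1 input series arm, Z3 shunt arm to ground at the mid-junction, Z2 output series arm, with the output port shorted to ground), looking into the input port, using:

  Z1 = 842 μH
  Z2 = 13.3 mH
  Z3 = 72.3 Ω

Step 1 — Angular frequency: ω = 2π·f = 2π·3330 = 2.092e+04 rad/s.
Step 2 — Component impedances:
  Z1: Z = jωL = j·2.092e+04·0.000842 = 0 + j17.62 Ω
  Z2: Z = jωL = j·2.092e+04·0.0133 = 0 + j278.3 Ω
  Z3: Z = R = 72.3 Ω
Step 3 — With the output port shorted to ground, the output series arm Z2 runs from the junction to ground; the shunt arm Z3 also runs from the junction to ground. They appear in parallel: Z3 || Z2 = 67.73 + j17.6 Ω.
Step 4 — Series with input arm Z1: Z_in = Z1 + (Z3 || Z2) = 67.73 + j35.21 Ω = 76.34∠27.5° Ω.

Z = 67.73 + j35.21 Ω = 76.34∠27.5° Ω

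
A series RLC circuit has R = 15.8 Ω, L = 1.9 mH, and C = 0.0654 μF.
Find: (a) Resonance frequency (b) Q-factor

Step 1 — Resonance condition Im(Z)=0 gives ω₀ = 1/√(LC).
Step 2 — ω₀ = 1/√(0.0019·6.54e-08) = 8.971e+04 rad/s.
Step 3 — f₀ = ω₀/(2π) = 1.428e+04 Hz.
Step 4 — Series Q: Q = ω₀L/R = 8.971e+04·0.0019/15.8 = 10.79.

(a) f₀ = 1.428e+04 Hz  (b) Q = 10.79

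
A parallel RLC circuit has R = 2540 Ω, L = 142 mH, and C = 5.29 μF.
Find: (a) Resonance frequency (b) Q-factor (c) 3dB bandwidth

Step 1 — Resonance: ω₀ = 1/√(LC) = 1/√(0.142·5.29e-06) = 1154 rad/s.
Step 2 — f₀ = ω₀/(2π) = 183.6 Hz.
Step 3 — Parallel Q: Q = R/(ω₀L) = 2540/(1154·0.142) = 15.5.
Step 4 — Bandwidth: Δω = ω₀/Q = 74.42 rad/s; BW = Δω/(2π) = 11.84 Hz.

(a) f₀ = 183.6 Hz  (b) Q = 15.5  (c) BW = 11.84 Hz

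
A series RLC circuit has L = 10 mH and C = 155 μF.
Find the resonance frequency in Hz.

Step 1 — Resonance condition Im(Z)=0 gives ω₀ = 1/√(LC).
Step 2 — ω₀ = 1/√(0.01·0.000155) = 803.2 rad/s.
Step 3 — f₀ = ω₀/(2π) = 127.8 Hz.

f₀ = 127.8 Hz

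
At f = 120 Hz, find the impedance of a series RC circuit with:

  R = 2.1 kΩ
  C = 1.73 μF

Step 1 — Angular frequency: ω = 2π·f = 2π·120 = 754 rad/s.
Step 2 — Component impedances:
  R: Z = R = 2100 Ω
  C: Z = 1/(jωC) = -j/(ω·C) = 0 - j766.6 Ω
Step 3 — Series combination: Z_total = R + C = 2100 - j766.6 Ω = 2236∠-20.1° Ω.

Z = 2100 - j766.6 Ω = 2236∠-20.1° Ω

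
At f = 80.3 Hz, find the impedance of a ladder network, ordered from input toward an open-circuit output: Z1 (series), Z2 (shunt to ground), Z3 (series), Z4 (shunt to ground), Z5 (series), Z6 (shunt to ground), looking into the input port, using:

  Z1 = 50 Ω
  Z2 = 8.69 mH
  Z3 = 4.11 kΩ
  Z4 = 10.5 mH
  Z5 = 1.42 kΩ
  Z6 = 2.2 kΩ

Step 1 — Angular frequency: ω = 2π·f = 2π·80.3 = 504.5 rad/s.
Step 2 — Component impedances:
  Z1: Z = R = 50 Ω
  Z2: Z = jωL = j·504.5·0.00869 = 0 + j4.384 Ω
  Z3: Z = R = 4110 Ω
  Z4: Z = jωL = j·504.5·0.0105 = 0 + j5.298 Ω
  Z5: Z = R = 1420 Ω
  Z6: Z = R = 2200 Ω
Step 3 — Ladder network (open output): work backward from the far end, alternating series and parallel combinations. Z_in = 50 + j4.384 Ω = 50.2∠5.0° Ω.

Z = 50 + j4.384 Ω = 50.2∠5.0° Ω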